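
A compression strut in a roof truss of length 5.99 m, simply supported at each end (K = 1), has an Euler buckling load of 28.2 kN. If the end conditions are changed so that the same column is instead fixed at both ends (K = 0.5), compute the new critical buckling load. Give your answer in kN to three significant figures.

P_cr ≈ 113 kN

P_cr ∝ 1/K², so P_cr,new = P_cr,old × (K_old/K_new)² = 28.2 × (1/0.5)²
= 28.2 × 4.000 = 113 kN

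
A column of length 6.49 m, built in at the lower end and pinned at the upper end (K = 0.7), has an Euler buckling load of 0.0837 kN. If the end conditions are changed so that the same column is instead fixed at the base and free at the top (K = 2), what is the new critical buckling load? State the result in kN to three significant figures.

P_cr ∝ 1/K², so P_cr,new = P_cr,old × (K_old/K_new)² = 0.0837 × (0.7/2)²
= 0.0837 × 0.1225 = 0.0103 kN

P_cr ≈ 0.0103 kN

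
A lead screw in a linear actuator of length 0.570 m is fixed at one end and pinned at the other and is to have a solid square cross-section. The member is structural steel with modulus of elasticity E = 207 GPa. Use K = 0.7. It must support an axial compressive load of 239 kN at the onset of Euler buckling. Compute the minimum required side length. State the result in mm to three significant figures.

a ≈ 21.7 mm

L_e = K·L = 0.7 × 0.570 = 0.3990 m
Required I = P_cr·L_e²/(π²E) = 2.390×10^5 × 0.3990² / (π² × 2.07×10^11) = 1.862×10^-8 m⁴
I_req = 1.862×10^4 mm⁴
Solid square: I = a⁴/12  ⇒  a = (12I)^(1/4) = (12×1.862×10^4)^(1/4) = 21.7 mm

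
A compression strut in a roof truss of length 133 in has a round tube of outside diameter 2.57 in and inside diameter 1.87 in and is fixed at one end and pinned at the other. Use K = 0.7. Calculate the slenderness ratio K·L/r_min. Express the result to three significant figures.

d_o = 2.57 in, d_i = 1.87 in
I = π(d_o⁴ − d_i⁴)/64 = π(2.57⁴ − 1.870⁴)/64 = 1.541 in⁴
A = 2.441 in²;  r_min = √(I/A) = √(1.541/2.441) = 0.7946 in
L_e = K·L = 0.7 × 133 = 93.10 in
λ = L_e / r_min = 93.100 / 0.7946 = 117

λ ≈ 117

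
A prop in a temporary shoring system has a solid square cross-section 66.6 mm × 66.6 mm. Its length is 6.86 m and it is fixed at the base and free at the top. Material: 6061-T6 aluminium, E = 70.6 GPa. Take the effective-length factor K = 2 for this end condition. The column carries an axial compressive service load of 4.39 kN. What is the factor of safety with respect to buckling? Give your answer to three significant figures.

I = a⁴/12 = 66.6⁴/12 = 1.640×10^6 mm⁴
I = 1.640×10^6 mm⁴ = 1.640×10^-6 m⁴
Effective length L_e = K·L = 2 × 6.86 = 13.72 m
P_cr = π²EI / L_e² = π² × 70.6×10⁹ × 1.640×10^-6 / 13.72² = 6.069×10^3 N
Factor of safety n = P_cr / P = 6.0689 / 4.39 = 1.38

n ≈ 1.38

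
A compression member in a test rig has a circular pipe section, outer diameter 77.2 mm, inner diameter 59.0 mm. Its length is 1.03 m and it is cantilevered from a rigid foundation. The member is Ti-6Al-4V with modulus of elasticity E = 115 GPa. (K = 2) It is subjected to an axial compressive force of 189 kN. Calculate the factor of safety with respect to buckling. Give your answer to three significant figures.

n ≈ 1.63

d_o = 77.2 mm, d_i = 59.0 mm
I = π(d_o⁴ − d_i⁴)/64 = π(77.2⁴ − 59.00⁴)/64 = 1.149×10^6 mm⁴
I = 1.149×10^6 mm⁴ = 1.149×10^-6 m⁴
Effective length L_e = K·L = 2 × 1.03 = 2.060 m
P_cr = π²EI / L_e² = π² × 115×10⁹ × 1.149×10^-6 / 2.060² = 3.073×10^5 N
Factor of safety n = P_cr / P = 307.25 / 189 = 1.63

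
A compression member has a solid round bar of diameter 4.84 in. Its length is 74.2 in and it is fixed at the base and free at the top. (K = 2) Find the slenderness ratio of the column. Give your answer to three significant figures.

λ ≈ 123

I = πd⁴/64 = π×4.84⁴/64 = 26.94 in⁴
A = 18.40 in²;  r_min = √(I/A) = √(26.94/18.40) = 1.210 in
L_e = K·L = 2 × 74.2 = 148.4 in
λ = L_e / r_min = 148.40 / 1.210 = 123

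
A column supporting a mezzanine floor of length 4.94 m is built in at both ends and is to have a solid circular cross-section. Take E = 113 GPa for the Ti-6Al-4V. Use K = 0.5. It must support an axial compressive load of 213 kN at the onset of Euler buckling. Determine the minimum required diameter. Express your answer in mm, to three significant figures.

L_e = K·L = 0.5 × 4.94 = 2.470 m
Required I = P_cr·L_e²/(π²E) = 2.130×10^5 × 2.470² / (π² × 1.13×10^11) = 1.165×10^-6 m⁴
I_req = 1.165×10^6 mm⁴
Solid circle: I = πd⁴/64  ⇒  d = (64I/π)^(1/4) = (64×1.165×10^6/π)^(1/4) = 69.8 mm

d ≈ 69.8 mm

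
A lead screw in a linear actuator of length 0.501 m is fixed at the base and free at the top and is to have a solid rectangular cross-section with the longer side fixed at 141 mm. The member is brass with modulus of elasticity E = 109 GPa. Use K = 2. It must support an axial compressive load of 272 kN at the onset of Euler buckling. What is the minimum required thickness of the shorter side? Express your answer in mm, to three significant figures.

b ≈ 27.9 mm

L_e = K·L = 2 × 0.501 = 1.002 m
Required I = P_cr·L_e²/(π²E) = 2.720×10^5 × 1.002² / (π² × 1.09×10^11) = 2.539×10^-7 m⁴
I_req = 2.539×10^5 mm⁴
Rectangle, weak axis: I_min = h·b³/12 with h = 141 mm fixed  ⇒  b = (12I/h)^(1/3) = 27.9 mm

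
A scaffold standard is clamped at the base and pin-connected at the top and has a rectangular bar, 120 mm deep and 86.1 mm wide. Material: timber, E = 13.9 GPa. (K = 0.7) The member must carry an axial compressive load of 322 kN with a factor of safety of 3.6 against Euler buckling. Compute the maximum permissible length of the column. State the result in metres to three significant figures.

L_max ≈ 1.24 m

Buckling occurs about the weak axis: I_min = h·b³/12 with b = 86.1 mm (the shorter side).
I_min = 120×86.1³/12 = 6.383×10^6 mm⁴
I = 6.383×10^-6 m⁴
Required critical load P_cr = n·P = 3.6 × 322 = 1159 kN = 1.159×10^6 N
From P_cr = π²EI/(K·L)²:  L = (1/K)·√(π²EI/P_cr) = (1/0.7)·√(π²×1.39×10^10×6.383×10^-6/1.159×10^6)
L = 1.24 m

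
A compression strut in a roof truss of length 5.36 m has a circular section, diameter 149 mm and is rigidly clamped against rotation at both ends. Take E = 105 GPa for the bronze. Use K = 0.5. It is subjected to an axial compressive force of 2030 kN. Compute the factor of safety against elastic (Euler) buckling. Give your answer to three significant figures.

n ≈ 1.72

I = πd⁴/64 = π×149⁴/64 = 2.419×10^7 mm⁴
I = 2.419×10^7 mm⁴ = 2.419×10^-5 m⁴
Effective length L_e = K·L = 0.5 × 5.36 = 2.680 m
P_cr = π²EI / L_e² = π² × 105×10⁹ × 2.419×10^-5 / 2.680² = 3.491×10^6 N
Factor of safety n = P_cr / P = 3490.9 / 2030 = 1.72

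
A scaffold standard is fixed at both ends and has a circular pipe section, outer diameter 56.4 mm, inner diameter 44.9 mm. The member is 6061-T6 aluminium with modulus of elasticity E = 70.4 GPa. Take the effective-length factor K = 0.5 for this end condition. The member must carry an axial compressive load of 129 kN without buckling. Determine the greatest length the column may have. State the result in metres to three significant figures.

d_o = 56.4 mm, d_i = 44.9 mm
I = π(d_o⁴ − d_i⁴)/64 = π(56.4⁴ − 44.90⁴)/64 = 2.972×10^5 mm⁴
I = 2.972×10^-7 m⁴
At the buckling limit P_cr = P = 1.290×10^5 N
From P_cr = π²EI/(K·L)²:  L = (1/K)·√(π²EI/P_cr) = (1/0.5)·√(π²×7.04×10^10×2.972×10^-7/1.290×10^5)
L = 2.53 m

L_max ≈ 2.53 m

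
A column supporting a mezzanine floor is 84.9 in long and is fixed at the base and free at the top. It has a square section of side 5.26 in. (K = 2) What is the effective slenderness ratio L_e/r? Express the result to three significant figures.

λ ≈ 112

I = a⁴/12 = 5.26⁴/12 = 63.79 in⁴
A = 27.67 in²;  r_min = √(I/A) = √(63.79/27.67) = 1.518 in
L_e = K·L = 2 × 84.9 = 169.8 in
λ = L_e / r_min = 169.80 / 1.518 = 112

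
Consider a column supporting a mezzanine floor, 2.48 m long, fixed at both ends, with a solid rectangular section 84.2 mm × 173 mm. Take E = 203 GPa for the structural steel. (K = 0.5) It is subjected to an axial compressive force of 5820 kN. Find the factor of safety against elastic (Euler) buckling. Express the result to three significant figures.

Buckling occurs about the weak axis: I_min = h·b³/12 with b = 84.2 mm (the shorter side).
I_min = 173×84.2³/12 = 8.606×10^6 mm⁴
I = 8.606×10^6 mm⁴ = 8.606×10^-6 m⁴
Effective length L_e = K·L = 0.5 × 2.48 = 1.240 m
P_cr = π²EI / L_e² = π² × 203×10⁹ × 8.606×10^-6 / 1.240² = 1.121×10^7 N
Factor of safety n = P_cr / P = 11214 / 5820 = 1.93

n ≈ 1.93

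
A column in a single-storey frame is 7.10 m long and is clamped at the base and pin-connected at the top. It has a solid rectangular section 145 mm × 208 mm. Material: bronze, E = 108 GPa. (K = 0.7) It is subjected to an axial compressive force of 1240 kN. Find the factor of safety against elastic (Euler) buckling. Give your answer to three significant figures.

n ≈ 1.84

Buckling occurs about the weak axis: I_min = h·b³/12 with b = 145 mm (the shorter side).
I_min = 208×145³/12 = 5.284×10^7 mm⁴
I = 5.284×10^7 mm⁴ = 5.284×10^-5 m⁴
Effective length L_e = K·L = 0.7 × 7.10 = 4.970 m
P_cr = π²EI / L_e² = π² × 108×10⁹ × 5.284×10^-5 / 4.970² = 2.280×10^6 N
Factor of safety n = P_cr / P = 2280.3 / 1240 = 1.84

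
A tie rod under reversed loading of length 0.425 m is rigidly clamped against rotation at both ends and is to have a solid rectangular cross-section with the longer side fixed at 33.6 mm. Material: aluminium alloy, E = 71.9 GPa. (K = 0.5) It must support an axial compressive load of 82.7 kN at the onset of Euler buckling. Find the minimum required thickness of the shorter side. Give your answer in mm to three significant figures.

b ≈ 12.3 mm

L_e = K·L = 0.5 × 0.425 = 0.2125 m
Required I = P_cr·L_e²/(π²E) = 8.270×10^4 × 0.2125² / (π² × 7.19×10^10) = 5.263×10^-9 m⁴
I_req = 5.263×10^3 mm⁴
Rectangle, weak axis: I_min = h·b³/12 with h = 33.6 mm fixed  ⇒  b = (12I/h)^(1/3) = 12.3 mm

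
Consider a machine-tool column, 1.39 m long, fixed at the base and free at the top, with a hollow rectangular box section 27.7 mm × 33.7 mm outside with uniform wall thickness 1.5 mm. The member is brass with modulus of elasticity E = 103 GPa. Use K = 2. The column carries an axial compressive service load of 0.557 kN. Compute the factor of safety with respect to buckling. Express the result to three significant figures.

n ≈ 4.99

Inner dimensions: h_i = 33.7 − 2×1.5 = 30.70 mm, b_i = 27.7 − 2×1.5 = 24.70 mm
Weak-axis I_min = (h_o·b_o³ − h_i·b_i³)/12 with b_o = 27.7, b_i = 24.70 mm (shorter outer/inner sides).
I_min = (33.7×27.7³ − 30.70×24.70³)/12 = 2.114×10^4 mm⁴
I = 2.114×10^4 mm⁴ = 2.114×10^-8 m⁴
Effective length L_e = K·L = 2 × 1.39 = 2.780 m
P_cr = π²EI / L_e² = π² × 103×10⁹ × 2.114×10^-8 / 2.780² = 2.780×10^3 N
Factor of safety n = P_cr / P = 2.7802 / 0.557 = 4.99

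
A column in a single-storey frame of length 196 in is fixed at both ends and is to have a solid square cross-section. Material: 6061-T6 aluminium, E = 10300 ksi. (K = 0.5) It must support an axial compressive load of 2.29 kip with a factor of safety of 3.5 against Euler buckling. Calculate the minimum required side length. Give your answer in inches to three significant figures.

a ≈ 1.74 in

Required P_cr = n·P = 3.5 × 2.29 = 8.015 kip
L_e = K·L = 0.5 × 196 = 98.00 in
Required I = P_cr·L_e²/(π²E) = 8.015×10^3 × 98.00² / (π² × 1.03×10^7) = 0.7572 in⁴
Solid square: I = a⁴/12  ⇒  a = (12I)^(1/4) = (12×0.7572)^(1/4) = 1.74 in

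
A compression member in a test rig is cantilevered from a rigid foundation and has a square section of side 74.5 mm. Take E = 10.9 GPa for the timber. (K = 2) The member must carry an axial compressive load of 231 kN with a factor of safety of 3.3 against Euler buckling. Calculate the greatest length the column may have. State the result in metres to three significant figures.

L_max ≈ 0.301 m

I = a⁴/12 = 74.5⁴/12 = 2.567×10^6 mm⁴
I = 2.567×10^-6 m⁴
Required critical load P_cr = n·P = 3.3 × 231 = 762.3 kN = 7.623×10^5 N
From P_cr = π²EI/(K·L)²:  L = (1/K)·√(π²EI/P_cr) = (1/2)·√(π²×1.09×10^10×2.567×10^-6/7.623×10^5)
L = 0.301 m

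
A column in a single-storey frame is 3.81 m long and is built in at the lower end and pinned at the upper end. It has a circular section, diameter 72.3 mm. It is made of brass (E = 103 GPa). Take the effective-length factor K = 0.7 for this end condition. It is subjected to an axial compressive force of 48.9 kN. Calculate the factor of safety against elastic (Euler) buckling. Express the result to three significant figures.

I = πd⁴/64 = π×72.3⁴/64 = 1.341×10^6 mm⁴
I = 1.341×10^6 mm⁴ = 1.341×10^-6 m⁴
Effective length L_e = K·L = 0.7 × 3.81 = 2.667 m
P_cr = π²EI / L_e² = π² × 103×10⁹ × 1.341×10^-6 / 2.667² = 1.917×10^5 N
Factor of safety n = P_cr / P = 191.70 / 48.9 = 3.92

n ≈ 3.92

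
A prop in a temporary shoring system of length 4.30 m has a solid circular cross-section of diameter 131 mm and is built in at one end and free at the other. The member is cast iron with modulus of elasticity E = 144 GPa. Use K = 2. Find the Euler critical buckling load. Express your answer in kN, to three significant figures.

P_cr ≈ 278 kN

I = πd⁴/64 = π×131⁴/64 = 1.446×10^7 mm⁴
I = 1.446×10^7 mm⁴ = 1.446×10^-5 m⁴
Effective length L_e = K·L = 2 × 4.30 = 8.600 m
P_cr = π²EI / L_e² = π² × 144×10⁹ × 1.446×10^-5 / 8.600² = 2.778×10^5 N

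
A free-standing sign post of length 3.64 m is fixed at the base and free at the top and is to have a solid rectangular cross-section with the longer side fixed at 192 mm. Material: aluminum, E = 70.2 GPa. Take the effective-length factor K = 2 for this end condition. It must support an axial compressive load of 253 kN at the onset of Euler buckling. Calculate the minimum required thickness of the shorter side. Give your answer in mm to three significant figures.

b ≈ 107 mm

L_e = K·L = 2 × 3.64 = 7.280 m
Required I = P_cr·L_e²/(π²E) = 2.530×10^5 × 7.280² / (π² × 7.02×10^10) = 1.935×10^-5 m⁴
I_req = 1.935×10^7 mm⁴
Rectangle, weak axis: I_min = h·b³/12 with h = 192 mm fixed  ⇒  b = (12I/h)^(1/3) = 107 mm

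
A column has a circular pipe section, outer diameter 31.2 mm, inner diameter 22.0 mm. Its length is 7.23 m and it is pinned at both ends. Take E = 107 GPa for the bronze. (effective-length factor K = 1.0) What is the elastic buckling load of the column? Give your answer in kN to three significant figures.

d_o = 31.2 mm, d_i = 22.0 mm
I = π(d_o⁴ − d_i⁴)/64 = π(31.2⁴ − 22.00⁴)/64 = 3.502×10^4 mm⁴
I = 3.502×10^4 mm⁴ = 3.502×10^-8 m⁴
Effective length L_e = K·L = 1 × 7.23 = 7.230 m
P_cr = π²EI / L_e² = π² × 107×10⁹ × 3.502×10^-8 / 7.230² = 707.4 N

P_cr ≈ 0.707 kN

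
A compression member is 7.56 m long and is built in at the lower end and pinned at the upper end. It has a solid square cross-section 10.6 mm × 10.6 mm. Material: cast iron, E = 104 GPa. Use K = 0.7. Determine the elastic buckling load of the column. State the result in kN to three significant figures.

P_cr ≈ 0.0386 kN

I = a⁴/12 = 10.6⁴/12 = 1.052×10^3 mm⁴
I = 1.052×10^3 mm⁴ = 1.052×10^-9 m⁴
Effective length L_e = K·L = 0.7 × 7.56 = 5.292 m
P_cr = π²EI / L_e² = π² × 104×10⁹ × 1.052×10^-9 / 5.292² = 38.56 N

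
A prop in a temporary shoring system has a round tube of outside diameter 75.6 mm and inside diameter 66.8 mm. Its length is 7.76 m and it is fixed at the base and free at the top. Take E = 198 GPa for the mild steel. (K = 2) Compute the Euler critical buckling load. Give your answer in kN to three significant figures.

d_o = 75.6 mm, d_i = 66.8 mm
I = π(d_o⁴ − d_i⁴)/64 = π(75.6⁴ − 66.80⁴)/64 = 6.260×10^5 mm⁴
I = 6.260×10^5 mm⁴ = 6.260×10^-7 m⁴
Effective length L_e = K·L = 2 × 7.76 = 15.52 m
P_cr = π²EI / L_e² = π² × 198×10⁹ × 6.260×10^-7 / 15.52² = 5.079×10^3 N

P_cr ≈ 5.08 kN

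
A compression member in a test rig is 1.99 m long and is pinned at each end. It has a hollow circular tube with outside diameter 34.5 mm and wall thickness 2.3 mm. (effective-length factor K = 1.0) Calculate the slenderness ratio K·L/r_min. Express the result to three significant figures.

Inner diameter d_i = 34.5 − 2×2.3 = 29.90 mm
I = π(d_o⁴ − d_i⁴)/64 = π(34.5⁴ − 29.90⁴)/64 = 3.031×10^4 mm⁴
A = 232.7 mm²;  r_min = √(I/A) = √(3.031×10^4/232.7) = 11.41 mm
L_e = K·L = 1 × 1.99 m = 1.990 m = 1990.0 mm
λ = L_e / r_min = 1990.0 / 11.41 = 174

λ ≈ 174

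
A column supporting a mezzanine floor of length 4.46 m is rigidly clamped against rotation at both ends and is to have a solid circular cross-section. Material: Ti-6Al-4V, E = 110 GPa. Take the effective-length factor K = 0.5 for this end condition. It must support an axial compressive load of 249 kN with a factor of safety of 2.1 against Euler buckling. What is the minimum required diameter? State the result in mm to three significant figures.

Required P_cr = n·P = 2.1 × 249 = 522.9 kN
L_e = K·L = 0.5 × 4.46 = 2.230 m
Required I = P_cr·L_e²/(π²E) = 5.229×10^5 × 2.230² / (π² × 1.10×10^11) = 2.395×10^-6 m⁴
I_req = 2.395×10^6 mm⁴
Solid circle: I = πd⁴/64  ⇒  d = (64I/π)^(1/4) = (64×2.395×10^6/π)^(1/4) = 83.6 mm

d ≈ 83.6 mm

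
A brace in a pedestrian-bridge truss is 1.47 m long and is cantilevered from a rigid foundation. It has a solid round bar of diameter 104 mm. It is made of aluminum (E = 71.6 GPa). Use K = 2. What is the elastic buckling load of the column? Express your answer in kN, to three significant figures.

I = πd⁴/64 = π×104⁴/64 = 5.743×10^6 mm⁴
I = 5.743×10^6 mm⁴ = 5.743×10^-6 m⁴
Effective length L_e = K·L = 2 × 1.47 = 2.940 m
P_cr = π²EI / L_e² = π² × 71.6×10⁹ × 5.743×10^-6 / 2.940² = 4.695×10^5 N

P_cr ≈ 469 kN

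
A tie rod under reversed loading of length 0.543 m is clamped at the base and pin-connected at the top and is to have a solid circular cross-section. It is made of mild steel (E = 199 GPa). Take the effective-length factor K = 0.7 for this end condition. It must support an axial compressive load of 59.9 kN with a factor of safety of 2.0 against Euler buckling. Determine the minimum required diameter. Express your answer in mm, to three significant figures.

d ≈ 20.6 mm

Required P_cr = n·P = 2.0 × 59.9 = 119.8 kN
L_e = K·L = 0.7 × 0.543 = 0.3801 m
Required I = P_cr·L_e²/(π²E) = 1.198×10^5 × 0.3801² / (π² × 1.99×10^11) = 8.813×10^-9 m⁴
I_req = 8.813×10^3 mm⁴
Solid circle: I = πd⁴/64  ⇒  d = (64I/π)^(1/4) = (64×8.813×10^3/π)^(1/4) = 20.6 mm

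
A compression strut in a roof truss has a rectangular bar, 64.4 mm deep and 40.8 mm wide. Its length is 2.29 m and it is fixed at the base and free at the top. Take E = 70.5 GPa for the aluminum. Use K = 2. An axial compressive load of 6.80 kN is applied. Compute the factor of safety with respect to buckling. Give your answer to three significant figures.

Buckling occurs about the weak axis: I_min = h·b³/12 with b = 40.8 mm (the shorter side).
I_min = 64.4×40.8³/12 = 3.645×10^5 mm⁴
I = 3.645×10^5 mm⁴ = 3.645×10^-7 m⁴
Effective length L_e = K·L = 2 × 2.29 = 4.580 m
P_cr = π²EI / L_e² = π² × 70.5×10⁹ × 3.645×10^-7 / 4.580² = 1.209×10^4 N
Factor of safety n = P_cr / P = 12.090 / 6.80 = 1.78

n ≈ 1.78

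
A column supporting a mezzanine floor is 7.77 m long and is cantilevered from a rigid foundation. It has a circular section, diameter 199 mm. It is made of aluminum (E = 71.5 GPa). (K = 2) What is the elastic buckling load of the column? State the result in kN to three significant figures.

P_cr ≈ 225 kN

I = πd⁴/64 = π×199⁴/64 = 7.698×10^7 mm⁴
I = 7.698×10^7 mm⁴ = 7.698×10^-5 m⁴
Effective length L_e = K·L = 2 × 7.77 = 15.54 m
P_cr = π²EI / L_e² = π² × 71.5×10⁹ × 7.698×10^-5 / 15.54² = 2.249×10^5 N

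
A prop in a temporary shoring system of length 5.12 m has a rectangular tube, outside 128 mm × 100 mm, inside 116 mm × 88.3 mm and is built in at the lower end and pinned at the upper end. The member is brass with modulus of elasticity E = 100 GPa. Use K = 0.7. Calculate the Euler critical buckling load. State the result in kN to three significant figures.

P_cr ≈ 308 kN

Weak-axis I_min = (h_o·b_o³ − h_i·b_i³)/12 with b_o = 100, b_i = 88.30 mm (shorter outer/inner sides).
I_min = (128×100³ − 116.0×88.30³)/12 = 4.012×10^6 mm⁴
I = 4.012×10^6 mm⁴ = 4.012×10^-6 m⁴
Effective length L_e = K·L = 0.7 × 5.12 = 3.584 m
P_cr = π²EI / L_e² = π² × 100×10⁹ × 4.012×10^-6 / 3.584² = 3.082×10^5 N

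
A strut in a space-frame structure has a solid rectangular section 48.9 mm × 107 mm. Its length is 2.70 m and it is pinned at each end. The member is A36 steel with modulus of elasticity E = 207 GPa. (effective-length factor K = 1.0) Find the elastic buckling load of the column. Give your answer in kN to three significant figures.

Buckling occurs about the weak axis: I_min = h·b³/12 with b = 48.9 mm (the shorter side).
I_min = 107×48.9³/12 = 1.043×10^6 mm⁴
I = 1.043×10^6 mm⁴ = 1.043×10^-6 m⁴
Effective length L_e = K·L = 1 × 2.70 = 2.700 m
P_cr = π²EI / L_e² = π² × 207×10⁹ × 1.043×10^-6 / 2.700² = 2.922×10^5 N

P_cr ≈ 292 kN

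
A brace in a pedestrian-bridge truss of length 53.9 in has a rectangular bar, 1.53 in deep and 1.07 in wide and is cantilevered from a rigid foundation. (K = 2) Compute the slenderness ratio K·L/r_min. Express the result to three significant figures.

λ ≈ 349

For a rectangle r_min = b/√12 = 1.07/√12 = 0.3089 in
L_e = K·L = 2 × 53.9 = 107.8 in
λ = L_e / r_min = 107.80 / 0.3089 = 349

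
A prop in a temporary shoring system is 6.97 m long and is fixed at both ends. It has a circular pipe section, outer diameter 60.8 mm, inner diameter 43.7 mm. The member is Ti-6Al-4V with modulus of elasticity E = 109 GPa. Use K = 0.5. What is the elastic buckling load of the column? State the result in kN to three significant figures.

P_cr ≈ 43.6 kN

d_o = 60.8 mm, d_i = 43.7 mm
I = π(d_o⁴ − d_i⁴)/64 = π(60.8⁴ − 43.70⁴)/64 = 4.918×10^5 mm⁴
I = 4.918×10^5 mm⁴ = 4.918×10^-7 m⁴
Effective length L_e = K·L = 0.5 × 6.97 = 3.485 m
P_cr = π²EI / L_e² = π² × 109×10⁹ × 4.918×10^-7 / 3.485² = 4.356×10^4 N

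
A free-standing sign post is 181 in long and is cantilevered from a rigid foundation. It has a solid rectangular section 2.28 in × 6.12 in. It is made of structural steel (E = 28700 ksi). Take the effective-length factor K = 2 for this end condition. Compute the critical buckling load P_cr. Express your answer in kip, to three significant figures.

P_cr ≈ 13.1 kip

Buckling occurs about the weak axis: I_min = h·b³/12 with b = 2.28 in (the shorter side).
I_min = 6.12×2.28³/12 = 6.045 in⁴
Effective length L_e = K·L = 2 × 181 = 362.0 in
P_cr = π²EI / L_e² = π² × 28700×10³ × 6.045 / 362.0² = 1.307×10^4 lb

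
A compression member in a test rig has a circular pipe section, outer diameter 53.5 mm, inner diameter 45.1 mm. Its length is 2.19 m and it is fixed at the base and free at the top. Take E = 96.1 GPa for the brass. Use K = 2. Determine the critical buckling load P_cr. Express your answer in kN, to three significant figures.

P_cr ≈ 9.84 kN

d_o = 53.5 mm, d_i = 45.1 mm
I = π(d_o⁴ − d_i⁴)/64 = π(53.5⁴ − 45.10⁴)/64 = 1.991×10^5 mm⁴
I = 1.991×10^5 mm⁴ = 1.991×10^-7 m⁴
Effective length L_e = K·L = 2 × 2.19 = 4.380 m
P_cr = π²EI / L_e² = π² × 96.1×10⁹ × 1.991×10^-7 / 4.380² = 9.842×10^3 N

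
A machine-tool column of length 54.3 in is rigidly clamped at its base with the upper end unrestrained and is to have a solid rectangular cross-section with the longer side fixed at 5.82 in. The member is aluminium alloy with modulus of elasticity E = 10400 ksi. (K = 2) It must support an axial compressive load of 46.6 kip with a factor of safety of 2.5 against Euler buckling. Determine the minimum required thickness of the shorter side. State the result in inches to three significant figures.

Required P_cr = n·P = 2.5 × 46.6 = 116.5 kip
L_e = K·L = 2 × 54.3 = 108.6 in
Required I = P_cr·L_e²/(π²E) = 1.165×10^5 × 108.6² / (π² × 1.04×10^7) = 13.39 in⁴
Rectangle, weak axis: I_min = h·b³/12 with h = 5.82 in fixed  ⇒  b = (12I/h)^(1/3) = 3.02 in

b ≈ 3.02 in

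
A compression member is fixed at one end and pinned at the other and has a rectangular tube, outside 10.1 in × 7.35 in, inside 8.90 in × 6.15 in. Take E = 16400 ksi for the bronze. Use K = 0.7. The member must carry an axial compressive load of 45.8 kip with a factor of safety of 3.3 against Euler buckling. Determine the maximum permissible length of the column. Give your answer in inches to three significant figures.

Weak-axis I_min = (h_o·b_o³ − h_i·b_i³)/12 with b_o = 7.35, b_i = 6.150 in (shorter outer/inner sides).
I_min = (10.1×7.35³ − 8.900×6.150³)/12 = 161.7 in⁴
Required critical load P_cr = n·P = 3.3 × 45.8 = 151.1 kip = 1.511×10^5 lb
From P_cr = π²EI/(K·L)²:  L = (1/K)·√(π²EI/P_cr) = (1/0.7)·√(π²×1.64×10^7×161.7/1.511×10^5)
L = 594 in

L_max ≈ 594 in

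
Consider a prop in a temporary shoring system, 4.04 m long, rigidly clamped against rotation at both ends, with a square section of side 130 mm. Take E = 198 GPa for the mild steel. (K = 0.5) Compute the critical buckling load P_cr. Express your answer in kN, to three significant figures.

P_cr ≈ 11400 kN

I = a⁴/12 = 130⁴/12 = 2.380×10^7 mm⁴
I = 2.380×10^7 mm⁴ = 2.380×10^-5 m⁴
Effective length L_e = K·L = 0.5 × 4.04 = 2.020 m
P_cr = π²EI / L_e² = π² × 198×10⁹ × 2.380×10^-5 / 2.020² = 1.140×10^7 N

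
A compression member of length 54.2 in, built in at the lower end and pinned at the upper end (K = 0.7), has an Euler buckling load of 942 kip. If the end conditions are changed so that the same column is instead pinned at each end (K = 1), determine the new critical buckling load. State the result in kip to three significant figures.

P_cr ∝ 1/K², so P_cr,new = P_cr,old × (K_old/K_new)² = 942 × (0.7/1)²
= 942 × 0.4900 = 462 kip

P_cr ≈ 462 kip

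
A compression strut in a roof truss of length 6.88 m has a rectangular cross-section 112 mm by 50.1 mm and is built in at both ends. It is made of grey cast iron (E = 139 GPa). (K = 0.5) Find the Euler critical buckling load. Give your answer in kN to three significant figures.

P_cr ≈ 136 kN

Buckling occurs about the weak axis: I_min = h·b³/12 with b = 50.1 mm (the shorter side).
I_min = 112×50.1³/12 = 1.174×10^6 mm⁴
I = 1.174×10^6 mm⁴ = 1.174×10^-6 m⁴
Effective length L_e = K·L = 0.5 × 6.88 = 3.440 m
P_cr = π²EI / L_e² = π² × 139×10⁹ × 1.174×10^-6 / 3.440² = 1.361×10^5 N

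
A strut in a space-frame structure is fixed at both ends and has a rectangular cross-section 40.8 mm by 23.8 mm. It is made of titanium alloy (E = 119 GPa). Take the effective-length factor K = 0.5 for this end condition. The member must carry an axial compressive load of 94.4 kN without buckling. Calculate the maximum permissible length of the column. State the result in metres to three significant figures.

L_max ≈ 1.51 m

Buckling occurs about the weak axis: I_min = h·b³/12 with b = 23.8 mm (the shorter side).
I_min = 40.8×23.8³/12 = 4.584×10^4 mm⁴
I = 4.584×10^-8 m⁴
At the buckling limit P_cr = P = 9.440×10^4 N
From P_cr = π²EI/(K·L)²:  L = (1/K)·√(π²EI/P_cr) = (1/0.5)·√(π²×1.19×10^11×4.584×10^-8/9.440×10^4)
L = 1.51 m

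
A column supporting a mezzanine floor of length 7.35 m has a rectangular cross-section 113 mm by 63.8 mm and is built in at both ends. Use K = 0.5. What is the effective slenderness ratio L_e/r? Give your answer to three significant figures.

For a rectangle r_min = b/√12 = 63.8/√12 = 18.42 mm
L_e = K·L = 0.5 × 7.35 m = 3.675 m = 3675.0 mm
λ = L_e / r_min = 3675.0 / 18.42 = 200

λ ≈ 200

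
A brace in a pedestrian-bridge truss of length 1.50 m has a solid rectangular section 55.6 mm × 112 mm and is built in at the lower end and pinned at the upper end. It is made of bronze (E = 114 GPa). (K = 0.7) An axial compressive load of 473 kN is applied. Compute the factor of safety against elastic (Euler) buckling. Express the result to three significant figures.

n ≈ 3.46

Buckling occurs about the weak axis: I_min = h·b³/12 with b = 55.6 mm (the shorter side).
I_min = 112×55.6³/12 = 1.604×10^6 mm⁴
I = 1.604×10^6 mm⁴ = 1.604×10^-6 m⁴
Effective length L_e = K·L = 0.7 × 1.50 = 1.050 m
P_cr = π²EI / L_e² = π² × 114×10⁹ × 1.604×10^-6 / 1.050² = 1.637×10^6 N
Factor of safety n = P_cr / P = 1637.1 / 473 = 3.46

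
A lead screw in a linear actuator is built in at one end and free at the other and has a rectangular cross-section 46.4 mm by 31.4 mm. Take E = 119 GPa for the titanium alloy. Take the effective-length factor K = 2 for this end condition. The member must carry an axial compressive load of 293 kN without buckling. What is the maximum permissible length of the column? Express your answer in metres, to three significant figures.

L_max ≈ 0.346 m

Buckling occurs about the weak axis: I_min = h·b³/12 with b = 31.4 mm (the shorter side).
I_min = 46.4×31.4³/12 = 1.197×10^5 mm⁴
I = 1.197×10^-7 m⁴
At the buckling limit P_cr = P = 2.930×10^5 N
From P_cr = π²EI/(K·L)²:  L = (1/K)·√(π²EI/P_cr) = (1/2)·√(π²×1.19×10^11×1.197×10^-7/2.930×10^5)
L = 0.346 m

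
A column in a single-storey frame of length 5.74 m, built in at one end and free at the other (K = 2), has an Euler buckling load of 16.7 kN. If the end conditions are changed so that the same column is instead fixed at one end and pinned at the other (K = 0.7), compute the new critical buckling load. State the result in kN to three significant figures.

P_cr ≈ 136 kN

P_cr ∝ 1/K², so P_cr,new = P_cr,old × (K_old/K_new)² = 16.7 × (2/0.7)²
= 16.7 × 8.163 = 136 kN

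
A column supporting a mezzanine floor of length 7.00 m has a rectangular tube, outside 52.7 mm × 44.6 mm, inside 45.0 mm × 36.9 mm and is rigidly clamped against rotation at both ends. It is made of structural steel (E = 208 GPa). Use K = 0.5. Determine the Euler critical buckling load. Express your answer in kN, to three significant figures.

Weak-axis I_min = (h_o·b_o³ − h_i·b_i³)/12 with b_o = 44.6, b_i = 36.90 mm (shorter outer/inner sides).
I_min = (52.7×44.6³ − 45.00×36.90³)/12 = 2.012×10^5 mm⁴
I = 2.012×10^5 mm⁴ = 2.012×10^-7 m⁴
Effective length L_e = K·L = 0.5 × 7.00 = 3.500 m
P_cr = π²EI / L_e² = π² × 208×10⁹ × 2.012×10^-7 / 3.500² = 3.372×10^4 N

P_cr ≈ 33.7 kN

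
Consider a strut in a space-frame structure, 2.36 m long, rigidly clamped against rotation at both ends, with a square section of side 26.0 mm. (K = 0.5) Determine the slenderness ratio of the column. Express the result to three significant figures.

λ ≈ 157

For a square r = a/√12 = 26.0/√12 = 7.506 mm
L_e = K·L = 0.5 × 2.36 m = 1.180 m = 1180.0 mm
λ = L_e / r_min = 1180.0 / 7.506 = 157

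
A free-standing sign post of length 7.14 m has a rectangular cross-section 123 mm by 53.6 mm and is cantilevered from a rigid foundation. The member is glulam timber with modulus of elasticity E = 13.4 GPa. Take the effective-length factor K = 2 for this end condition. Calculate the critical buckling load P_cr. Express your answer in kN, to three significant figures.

P_cr ≈ 1.02 kN

Buckling occurs about the weak axis: I_min = h·b³/12 with b = 53.6 mm (the shorter side).
I_min = 123×53.6³/12 = 1.578×10^6 mm⁴
I = 1.578×10^6 mm⁴ = 1.578×10^-6 m⁴
Effective length L_e = K·L = 2 × 7.14 = 14.28 m
P_cr = π²EI / L_e² = π² × 13.4×10⁹ × 1.578×10^-6 / 14.28² = 1.024×10^3 N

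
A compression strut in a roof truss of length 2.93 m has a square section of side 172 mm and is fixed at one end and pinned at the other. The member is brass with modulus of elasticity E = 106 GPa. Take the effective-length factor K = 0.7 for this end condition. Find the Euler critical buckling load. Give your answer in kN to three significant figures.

I = a⁴/12 = 172⁴/12 = 7.293×10^7 mm⁴
I = 7.293×10^7 mm⁴ = 7.293×10^-5 m⁴
Effective length L_e = K·L = 0.7 × 2.93 = 2.051 m
P_cr = π²EI / L_e² = π² × 106×10⁹ × 7.293×10^-5 / 2.051² = 1.814×10^7 N

P_cr ≈ 18100 kN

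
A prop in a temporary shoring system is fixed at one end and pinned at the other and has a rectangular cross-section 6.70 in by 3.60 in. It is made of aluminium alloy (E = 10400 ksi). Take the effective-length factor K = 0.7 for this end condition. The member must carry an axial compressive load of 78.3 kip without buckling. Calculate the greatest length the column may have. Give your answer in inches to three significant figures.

Buckling occurs about the weak axis: I_min = h·b³/12 with b = 3.60 in (the shorter side).
I_min = 6.70×3.60³/12 = 26.05 in⁴
At the buckling limit P_cr = P = 7.830×10^4 lb
From P_cr = π²EI/(K·L)²:  L = (1/K)·√(π²EI/P_cr) = (1/0.7)·√(π²×1.04×10^7×26.05/7.830×10^4)
L = 264 in

L_max ≈ 264 in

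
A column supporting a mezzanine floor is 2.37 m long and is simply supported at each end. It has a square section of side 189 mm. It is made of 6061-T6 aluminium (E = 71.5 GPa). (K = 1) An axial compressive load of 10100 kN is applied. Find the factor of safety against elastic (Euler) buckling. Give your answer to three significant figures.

n ≈ 1.32

I = a⁴/12 = 189⁴/12 = 1.063×10^8 mm⁴
I = 1.063×10^8 mm⁴ = 1.063×10^-4 m⁴
Effective length L_e = K·L = 1 × 2.37 = 2.370 m
P_cr = π²EI / L_e² = π² × 71.5×10⁹ × 1.063×10^-4 / 2.370² = 1.336×10^7 N
Factor of safety n = P_cr / P = 13359 / 10100 = 1.32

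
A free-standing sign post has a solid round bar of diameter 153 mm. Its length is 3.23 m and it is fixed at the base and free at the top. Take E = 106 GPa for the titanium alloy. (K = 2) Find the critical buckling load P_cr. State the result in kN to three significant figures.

P_cr ≈ 674 kN

I = πd⁴/64 = π×153⁴/64 = 2.690×10^7 mm⁴
I = 2.690×10^7 mm⁴ = 2.690×10^-5 m⁴
Effective length L_e = K·L = 2 × 3.23 = 6.460 m
P_cr = π²EI / L_e² = π² × 106×10⁹ × 2.690×10^-5 / 6.460² = 6.743×10^5 N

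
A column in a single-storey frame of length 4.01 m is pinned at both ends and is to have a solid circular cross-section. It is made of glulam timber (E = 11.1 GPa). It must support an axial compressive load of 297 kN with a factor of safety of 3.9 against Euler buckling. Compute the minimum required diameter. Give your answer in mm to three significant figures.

d ≈ 243 mm

Required P_cr = n·P = 3.9 × 297 = 1158 kN
L_e = K·L = 1 × 4.01 = 4.010 m
Required I = P_cr·L_e²/(π²E) = 1.158×10^6 × 4.010² / (π² × 1.11×10^10) = 1.700×10^-4 m⁴
I_req = 1.700×10^8 mm⁴
Solid circle: I = πd⁴/64  ⇒  d = (64I/π)^(1/4) = (64×1.700×10^8/π)^(1/4) = 243 mm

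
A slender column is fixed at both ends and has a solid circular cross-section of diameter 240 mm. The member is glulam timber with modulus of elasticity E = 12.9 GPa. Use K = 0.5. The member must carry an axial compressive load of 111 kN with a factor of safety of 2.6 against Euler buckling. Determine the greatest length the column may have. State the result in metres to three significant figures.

I = πd⁴/64 = π×240⁴/64 = 1.629×10^8 mm⁴
I = 1.629×10^-4 m⁴
Required critical load P_cr = n·P = 2.6 × 111 = 288.6 kN = 2.886×10^5 N
From P_cr = π²EI/(K·L)²:  L = (1/K)·√(π²EI/P_cr) = (1/0.5)·√(π²×1.29×10^10×1.629×10^-4/2.886×10^5)
L = 17.0 m

L_max ≈ 17.0 m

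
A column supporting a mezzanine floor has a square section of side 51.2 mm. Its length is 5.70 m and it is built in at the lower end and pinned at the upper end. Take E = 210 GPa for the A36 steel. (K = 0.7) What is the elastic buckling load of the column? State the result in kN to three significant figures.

P_cr ≈ 74.6 kN

I = a⁴/12 = 51.2⁴/12 = 5.727×10^5 mm⁴
I = 5.727×10^5 mm⁴ = 5.727×10^-7 m⁴
Effective length L_e = K·L = 0.7 × 5.70 = 3.990 m
P_cr = π²EI / L_e² = π² × 210×10⁹ × 5.727×10^-7 / 3.990² = 7.455×10^4 N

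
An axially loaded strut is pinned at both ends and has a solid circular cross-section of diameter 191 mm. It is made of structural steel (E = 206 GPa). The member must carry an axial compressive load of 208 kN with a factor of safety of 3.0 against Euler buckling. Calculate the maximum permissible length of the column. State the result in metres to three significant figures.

I = πd⁴/64 = π×191⁴/64 = 6.533×10^7 mm⁴
I = 6.533×10^-5 m⁴
Required critical load P_cr = n·P = 3.0 × 208 = 624.0 kN = 6.240×10^5 N
From P_cr = π²EI/(K·L)²:  L = (1/K)·√(π²EI/P_cr) = (1/1)·√(π²×2.06×10^11×6.533×10^-5/6.240×10^5)
L = 14.6 m

L_max ≈ 14.6 m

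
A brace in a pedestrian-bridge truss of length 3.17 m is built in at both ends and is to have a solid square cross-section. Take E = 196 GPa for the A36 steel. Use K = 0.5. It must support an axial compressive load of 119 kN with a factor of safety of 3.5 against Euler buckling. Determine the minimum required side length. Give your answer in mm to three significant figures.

Required P_cr = n·P = 3.5 × 119 = 416.5 kN
L_e = K·L = 0.5 × 3.17 = 1.585 m
Required I = P_cr·L_e²/(π²E) = 4.165×10^5 × 1.585² / (π² × 1.96×10^11) = 5.409×10^-7 m⁴
I_req = 5.409×10^5 mm⁴
Solid square: I = a⁴/12  ⇒  a = (12I)^(1/4) = (12×5.409×10^5)^(1/4) = 50.5 mm

a ≈ 50.5 mm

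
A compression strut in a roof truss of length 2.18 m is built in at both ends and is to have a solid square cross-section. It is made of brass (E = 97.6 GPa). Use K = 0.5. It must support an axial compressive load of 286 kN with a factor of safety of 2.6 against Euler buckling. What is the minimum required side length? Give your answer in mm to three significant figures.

a ≈ 57.6 mm

Required P_cr = n·P = 2.6 × 286 = 743.6 kN
L_e = K·L = 0.5 × 2.18 = 1.090 m
Required I = P_cr·L_e²/(π²E) = 7.436×10^5 × 1.090² / (π² × 9.76×10^10) = 9.172×10^-7 m⁴
I_req = 9.172×10^5 mm⁴
Solid square: I = a⁴/12  ⇒  a = (12I)^(1/4) = (12×9.172×10^5)^(1/4) = 57.6 mm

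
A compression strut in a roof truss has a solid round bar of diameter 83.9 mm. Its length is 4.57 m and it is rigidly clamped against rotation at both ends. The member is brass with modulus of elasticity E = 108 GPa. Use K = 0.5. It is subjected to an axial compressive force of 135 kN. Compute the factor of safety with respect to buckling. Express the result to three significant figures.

I = πd⁴/64 = π×83.9⁴/64 = 2.432×10^6 mm⁴
I = 2.432×10^6 mm⁴ = 2.432×10^-6 m⁴
Effective length L_e = K·L = 0.5 × 4.57 = 2.285 m
P_cr = π²EI / L_e² = π² × 108×10⁹ × 2.432×10^-6 / 2.285² = 4.966×10^5 N
Factor of safety n = P_cr / P = 496.56 / 135 = 3.68

n ≈ 3.68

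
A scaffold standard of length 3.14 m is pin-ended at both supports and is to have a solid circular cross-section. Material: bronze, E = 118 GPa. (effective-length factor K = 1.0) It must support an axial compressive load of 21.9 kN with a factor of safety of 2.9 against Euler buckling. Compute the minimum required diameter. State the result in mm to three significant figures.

d ≈ 57.5 mm

Required P_cr = n·P = 2.9 × 21.9 = 63.51 kN
L_e = K·L = 1 × 3.14 = 3.140 m
Required I = P_cr·L_e²/(π²E) = 6.351×10^4 × 3.140² / (π² × 1.18×10^11) = 5.377×10^-7 m⁴
I_req = 5.377×10^5 mm⁴
Solid circle: I = πd⁴/64  ⇒  d = (64I/π)^(1/4) = (64×5.377×10^5/π)^(1/4) = 57.5 mm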